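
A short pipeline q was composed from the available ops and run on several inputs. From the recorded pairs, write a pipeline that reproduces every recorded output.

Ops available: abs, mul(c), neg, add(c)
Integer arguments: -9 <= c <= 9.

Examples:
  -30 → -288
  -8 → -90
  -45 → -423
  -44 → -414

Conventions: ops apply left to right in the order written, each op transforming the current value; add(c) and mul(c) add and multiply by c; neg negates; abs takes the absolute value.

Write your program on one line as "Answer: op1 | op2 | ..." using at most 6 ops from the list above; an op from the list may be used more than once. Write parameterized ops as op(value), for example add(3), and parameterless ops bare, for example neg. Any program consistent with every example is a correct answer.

abs | add(2) | neg | mul(-9) | neg

Check, running the answer program on each example:
  -30 -> 30 -> 32 -> -32 -> 288 -> -288
  -8 -> 8 -> 10 -> -10 -> 90 -> -90
  -45 -> 45 -> 47 -> -47 -> 423 -> -423
  -44 -> 44 -> 46 -> -46 -> 414 -> -414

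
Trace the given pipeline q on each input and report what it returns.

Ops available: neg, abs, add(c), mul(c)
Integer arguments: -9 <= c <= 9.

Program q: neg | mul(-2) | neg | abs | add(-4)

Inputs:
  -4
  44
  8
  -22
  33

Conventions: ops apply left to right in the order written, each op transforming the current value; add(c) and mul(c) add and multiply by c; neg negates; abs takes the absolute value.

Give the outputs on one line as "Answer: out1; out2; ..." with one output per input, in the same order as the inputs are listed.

4; 84; 12; 40; 62

Execution, op by op:
  -4 -> 4 -> -8 -> 8 -> 8 -> 4
  44 -> -44 -> 88 -> -88 -> 88 -> 84
  8 -> -8 -> 16 -> -16 -> 16 -> 12
  -22 -> 22 -> -44 -> 44 -> 44 -> 40
  33 -> -33 -> 66 -> -66 -> 66 -> 62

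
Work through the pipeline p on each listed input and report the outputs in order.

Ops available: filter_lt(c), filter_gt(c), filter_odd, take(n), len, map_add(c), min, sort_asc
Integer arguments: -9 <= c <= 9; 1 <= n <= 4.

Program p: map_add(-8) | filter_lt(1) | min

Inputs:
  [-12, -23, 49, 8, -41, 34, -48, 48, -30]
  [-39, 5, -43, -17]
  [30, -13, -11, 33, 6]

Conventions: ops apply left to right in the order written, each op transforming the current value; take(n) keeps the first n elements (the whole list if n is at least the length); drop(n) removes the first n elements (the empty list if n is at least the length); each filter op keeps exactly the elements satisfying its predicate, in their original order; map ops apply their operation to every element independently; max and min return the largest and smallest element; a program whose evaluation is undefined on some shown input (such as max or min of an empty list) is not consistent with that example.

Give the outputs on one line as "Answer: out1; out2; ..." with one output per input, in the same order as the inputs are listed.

-56; -51; -21

Execution, op by op:
  [-12, -23, 49, 8, -41, 34, -48, 48, -30] -> [-20, -31, 41, 0, -49, 26, -56, 40, -38] -> [-20, -31, 0, -49, -56, -38] -> -56
  [-39, 5, -43, -17] -> [-47, -3, -51, -25] -> [-47, -3, -51, -25] -> -51
  [30, -13, -11, 33, 6] -> [22, -21, -19, 25, -2] -> [-21, -19, -2] -> -21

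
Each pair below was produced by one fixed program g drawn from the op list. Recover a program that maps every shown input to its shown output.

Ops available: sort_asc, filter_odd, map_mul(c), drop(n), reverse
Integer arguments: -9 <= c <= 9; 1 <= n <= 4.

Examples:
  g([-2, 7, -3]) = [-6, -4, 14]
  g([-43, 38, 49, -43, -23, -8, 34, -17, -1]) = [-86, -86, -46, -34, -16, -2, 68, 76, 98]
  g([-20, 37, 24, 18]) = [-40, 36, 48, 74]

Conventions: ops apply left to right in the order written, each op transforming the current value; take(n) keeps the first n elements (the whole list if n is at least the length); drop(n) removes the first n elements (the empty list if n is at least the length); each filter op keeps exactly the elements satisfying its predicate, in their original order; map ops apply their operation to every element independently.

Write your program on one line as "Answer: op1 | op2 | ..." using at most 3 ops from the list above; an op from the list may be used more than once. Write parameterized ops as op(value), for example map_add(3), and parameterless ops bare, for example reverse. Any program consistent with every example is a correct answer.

map_mul(2) | sort_asc

Check, running the answer program on each example:
  [-2, 7, -3] -> [-4, 14, -6] -> [-6, -4, 14]
  [-43, 38, 49, -43, -23, -8, 34, -17, -1] -> [-86, 76, 98, -86, -46, -16, 68, -34, -2] -> [-86, -86, -46, -34, -16, -2, 68, 76, 98]
  [-20, 37, 24, 18] -> [-40, 74, 48, 36] -> [-40, 36, 48, 74]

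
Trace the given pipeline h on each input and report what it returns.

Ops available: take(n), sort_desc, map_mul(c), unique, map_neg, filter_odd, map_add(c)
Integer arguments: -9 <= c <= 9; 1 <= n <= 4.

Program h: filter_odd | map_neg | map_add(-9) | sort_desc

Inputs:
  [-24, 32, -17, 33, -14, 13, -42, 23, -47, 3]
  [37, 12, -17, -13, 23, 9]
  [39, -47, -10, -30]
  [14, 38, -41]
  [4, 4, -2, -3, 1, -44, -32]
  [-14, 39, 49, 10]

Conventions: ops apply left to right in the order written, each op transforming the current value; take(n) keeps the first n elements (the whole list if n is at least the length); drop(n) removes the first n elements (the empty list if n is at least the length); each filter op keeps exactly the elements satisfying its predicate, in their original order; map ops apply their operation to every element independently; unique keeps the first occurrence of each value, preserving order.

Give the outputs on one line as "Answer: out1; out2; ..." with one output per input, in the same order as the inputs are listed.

[38, 8, -12, -22, -32, -42]; [8, 4, -18, -32, -46]; [38, -48]; [32]; [-6, -10]; [-48, -58]

Execution, op by op:
  [-24, 32, -17, 33, -14, 13, -42, 23, -47, 3] -> [-17, 33, 13, 23, -47, 3] -> [17, -33, -13, -23, 47, -3] -> [8, -42, -22, -32, 38, -12] -> [38, 8, -12, -22, -32, -42]
  [37, 12, -17, -13, 23, 9] -> [37, -17, -13, 23, 9] -> [-37, 17, 13, -23, -9] -> [-46, 8, 4, -32, -18] -> [8, 4, -18, -32, -46]
  [39, -47, -10, -30] -> [39, -47] -> [-39, 47] -> [-48, 38] -> [38, -48]
  [14, 38, -41] -> [-41] -> [41] -> [32] -> [32]
  [4, 4, -2, -3, 1, -44, -32] -> [-3, 1] -> [3, -1] -> [-6, -10] -> [-6, -10]
  [-14, 39, 49, 10] -> [39, 49] -> [-39, -49] -> [-48, -58] -> [-48, -58]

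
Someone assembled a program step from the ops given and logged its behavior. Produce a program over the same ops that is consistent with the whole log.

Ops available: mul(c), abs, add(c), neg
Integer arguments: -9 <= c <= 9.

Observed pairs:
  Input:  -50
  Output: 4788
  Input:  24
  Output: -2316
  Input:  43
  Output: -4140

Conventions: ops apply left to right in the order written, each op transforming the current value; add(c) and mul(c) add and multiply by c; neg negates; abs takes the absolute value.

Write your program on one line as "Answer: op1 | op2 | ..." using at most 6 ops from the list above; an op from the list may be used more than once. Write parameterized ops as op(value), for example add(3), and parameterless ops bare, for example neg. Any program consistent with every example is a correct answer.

mul(-8) | add(-6) | add(5) | mul(4) | mul(3)

Check, running the answer program on each example:
  -50 -> 400 -> 394 -> 399 -> 1596 -> 4788
  24 -> -192 -> -198 -> -193 -> -772 -> -2316
  43 -> -344 -> -350 -> -345 -> -1380 -> -4140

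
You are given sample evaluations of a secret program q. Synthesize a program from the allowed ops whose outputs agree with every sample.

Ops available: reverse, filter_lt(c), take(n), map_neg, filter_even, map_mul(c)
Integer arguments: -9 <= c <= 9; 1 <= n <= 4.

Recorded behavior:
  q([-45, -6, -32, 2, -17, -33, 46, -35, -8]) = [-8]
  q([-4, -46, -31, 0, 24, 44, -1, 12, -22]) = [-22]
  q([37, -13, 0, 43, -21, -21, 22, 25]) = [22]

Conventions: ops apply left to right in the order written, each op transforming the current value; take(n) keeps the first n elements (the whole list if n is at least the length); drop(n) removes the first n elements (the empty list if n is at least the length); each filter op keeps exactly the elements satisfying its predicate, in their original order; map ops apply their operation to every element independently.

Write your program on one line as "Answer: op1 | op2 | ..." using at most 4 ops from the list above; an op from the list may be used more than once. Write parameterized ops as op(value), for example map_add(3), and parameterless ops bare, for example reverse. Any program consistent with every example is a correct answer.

reverse | filter_even | take(1)

Check, running the answer program on each example:
  [-45, -6, -32, 2, -17, -33, 46, -35, -8] -> [-8, -35, 46, -33, -17, 2, -32, -6, -45] -> [-8, 46, 2, -32, -6] -> [-8]
  [-4, -46, -31, 0, 24, 44, -1, 12, -22] -> [-22, 12, -1, 44, 24, 0, -31, -46, -4] -> [-22, 12, 44, 24, 0, -46, -4] -> [-22]
  [37, -13, 0, 43, -21, -21, 22, 25] -> [25, 22, -21, -21, 43, 0, -13, 37] -> [22, 0] -> [22]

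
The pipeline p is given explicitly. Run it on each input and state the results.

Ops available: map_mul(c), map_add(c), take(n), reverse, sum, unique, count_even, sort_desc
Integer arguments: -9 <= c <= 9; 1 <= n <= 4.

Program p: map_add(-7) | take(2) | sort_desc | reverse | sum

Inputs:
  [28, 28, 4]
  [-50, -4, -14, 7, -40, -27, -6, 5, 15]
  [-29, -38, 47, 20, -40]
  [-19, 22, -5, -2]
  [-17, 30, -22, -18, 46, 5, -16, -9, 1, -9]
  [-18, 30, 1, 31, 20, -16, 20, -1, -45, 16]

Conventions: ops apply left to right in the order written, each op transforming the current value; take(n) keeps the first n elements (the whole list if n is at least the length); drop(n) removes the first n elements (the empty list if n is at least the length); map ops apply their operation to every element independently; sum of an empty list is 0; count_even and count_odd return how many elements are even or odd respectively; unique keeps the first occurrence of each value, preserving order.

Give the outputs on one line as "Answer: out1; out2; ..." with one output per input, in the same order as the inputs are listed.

42; -68; -81; -11; -1; -2

Execution, op by op:
  [28, 28, 4] -> [21, 21, -3] -> [21, 21] -> [21, 21] -> [21, 21] -> 42
  [-50, -4, -14, 7, -40, -27, -6, 5, 15] -> [-57, -11, -21, 0, -47, -34, -13, -2, 8] -> [-57, -11] -> [-11, -57] -> [-57, -11] -> -68
  [-29, -38, 47, 20, -40] -> [-36, -45, 40, 13, -47] -> [-36, -45] -> [-36, -45] -> [-45, -36] -> -81
  [-19, 22, -5, -2] -> [-26, 15, -12, -9] -> [-26, 15] -> [15, -26] -> [-26, 15] -> -11
  [-17, 30, -22, -18, 46, 5, -16, -9, 1, -9] -> [-24, 23, -29, -25, 39, -2, -23, -16, -6, -16] -> [-24, 23] -> [23, -24] -> [-24, 23] -> -1
  [-18, 30, 1, 31, 20, -16, 20, -1, -45, 16] -> [-25, 23, -6, 24, 13, -23, 13, -8, -52, 9] -> [-25, 23] -> [23, -25] -> [-25, 23] -> -2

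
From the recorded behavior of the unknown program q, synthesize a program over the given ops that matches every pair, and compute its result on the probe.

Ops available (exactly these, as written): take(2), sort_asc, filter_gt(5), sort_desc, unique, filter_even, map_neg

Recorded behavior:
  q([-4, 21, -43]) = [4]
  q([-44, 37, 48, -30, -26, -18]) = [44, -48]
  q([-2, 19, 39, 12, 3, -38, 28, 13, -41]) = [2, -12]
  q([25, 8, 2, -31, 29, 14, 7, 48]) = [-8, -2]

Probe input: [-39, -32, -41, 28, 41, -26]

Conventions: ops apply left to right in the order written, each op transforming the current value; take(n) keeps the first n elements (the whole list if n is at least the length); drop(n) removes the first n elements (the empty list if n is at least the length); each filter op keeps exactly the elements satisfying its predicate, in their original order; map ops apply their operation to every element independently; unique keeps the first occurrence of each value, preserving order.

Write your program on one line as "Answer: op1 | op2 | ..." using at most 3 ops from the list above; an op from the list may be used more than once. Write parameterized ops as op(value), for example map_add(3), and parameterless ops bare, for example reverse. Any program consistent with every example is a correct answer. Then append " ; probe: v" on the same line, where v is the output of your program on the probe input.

map_neg | filter_even | take(2) ; probe: [32, -28]

Check, running the answer program on each example:
  [-4, 21, -43] -> [4, -21, 43] -> [4] -> [4]
  [-44, 37, 48, -30, -26, -18] -> [44, -37, -48, 30, 26, 18] -> [44, -48, 30, 26, 18] -> [44, -48]
  [-2, 19, 39, 12, 3, -38, 28, 13, -41] -> [2, -19, -39, -12, -3, 38, -28, -13, 41] -> [2, -12, 38, -28] -> [2, -12]
  [25, 8, 2, -31, 29, 14, 7, 48] -> [-25, -8, -2, 31, -29, -14, -7, -48] -> [-8, -2, -14, -48] -> [-8, -2]
  probe: [-39, -32, -41, 28, 41, -26] -> [39, 32, 41, -28, -41, 26] -> [32, -28, 26] -> [32, -28]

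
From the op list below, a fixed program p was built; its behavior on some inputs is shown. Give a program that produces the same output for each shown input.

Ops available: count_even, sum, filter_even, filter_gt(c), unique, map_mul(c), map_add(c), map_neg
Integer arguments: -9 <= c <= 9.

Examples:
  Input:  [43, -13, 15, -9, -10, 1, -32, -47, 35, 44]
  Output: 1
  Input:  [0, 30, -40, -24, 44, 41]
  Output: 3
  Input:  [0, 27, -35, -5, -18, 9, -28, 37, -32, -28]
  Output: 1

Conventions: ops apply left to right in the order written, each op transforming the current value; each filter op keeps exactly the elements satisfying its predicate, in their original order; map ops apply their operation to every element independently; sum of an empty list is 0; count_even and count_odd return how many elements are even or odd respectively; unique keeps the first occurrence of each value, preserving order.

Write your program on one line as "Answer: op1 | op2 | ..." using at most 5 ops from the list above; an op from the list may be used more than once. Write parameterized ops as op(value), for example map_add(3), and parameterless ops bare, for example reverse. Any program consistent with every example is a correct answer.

filter_gt(-2) | map_add(6) | filter_even | map_neg | count_even

Check, running the answer program on each example:
  [43, -13, 15, -9, -10, 1, -32, -47, 35, 44] -> [43, 15, 1, 35, 44] -> [49, 21, 7, 41, 50] -> [50] -> [-50] -> 1
  [0, 30, -40, -24, 44, 41] -> [0, 30, 44, 41] -> [6, 36, 50, 47] -> [6, 36, 50] -> [-6, -36, -50] -> 3
  [0, 27, -35, -5, -18, 9, -28, 37, -32, -28] -> [0, 27, 9, 37] -> [6, 33, 15, 43] -> [6] -> [-6] -> 1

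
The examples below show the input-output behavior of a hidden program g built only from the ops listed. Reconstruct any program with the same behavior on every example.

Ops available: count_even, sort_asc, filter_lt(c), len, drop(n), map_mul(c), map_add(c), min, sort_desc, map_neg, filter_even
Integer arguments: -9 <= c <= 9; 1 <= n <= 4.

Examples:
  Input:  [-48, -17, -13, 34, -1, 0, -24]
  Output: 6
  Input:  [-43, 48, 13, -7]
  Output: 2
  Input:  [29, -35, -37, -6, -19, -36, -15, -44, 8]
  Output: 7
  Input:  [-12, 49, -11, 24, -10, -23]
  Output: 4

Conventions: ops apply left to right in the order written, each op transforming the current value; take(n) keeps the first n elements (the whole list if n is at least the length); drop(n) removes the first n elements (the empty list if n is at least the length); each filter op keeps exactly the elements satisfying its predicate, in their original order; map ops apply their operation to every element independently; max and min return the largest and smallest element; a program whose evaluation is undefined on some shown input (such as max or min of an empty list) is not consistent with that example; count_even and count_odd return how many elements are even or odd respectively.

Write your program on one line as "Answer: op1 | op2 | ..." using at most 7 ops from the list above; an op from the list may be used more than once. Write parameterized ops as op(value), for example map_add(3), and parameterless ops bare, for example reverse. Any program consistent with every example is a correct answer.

map_mul(7) | map_add(-5) | filter_lt(-1) | map_mul(2) | map_neg | count_even

Check, running the answer program on each example:
  [-48, -17, -13, 34, -1, 0, -24] -> [-336, -119, -91, 238, -7, 0, -168] -> [-341, -124, -96, 233, -12, -5, -173] -> [-341, -124, -96, -12, -5, -173] -> [-682, -248, -192, -24, -10, -346] -> [682, 248, 192, 24, 10, 346] -> 6
  [-43, 48, 13, -7] -> [-301, 336, 91, -49] -> [-306, 331, 86, -54] -> [-306, -54] -> [-612, -108] -> [612, 108] -> 2
  [29, -35, -37, -6, -19, -36, -15, -44, 8] -> [203, -245, -259, -42, -133, -252, -105, -308, 56] -> [198, -250, -264, -47, -138, -257, -110, -313, 51] -> [-250, -264, -47, -138, -257, -110, -313] -> [-500, -528, -94, -276, -514, -220, -626] -> [500, 528, 94, 276, 514, 220, 626] -> 7
  [-12, 49, -11, 24, -10, -23] -> [-84, 343, -77, 168, -70, -161] -> [-89, 338, -82, 163, -75, -166] -> [-89, -82, -75, -166] -> [-178, -164, -150, -332] -> [178, 164, 150, 332] -> 4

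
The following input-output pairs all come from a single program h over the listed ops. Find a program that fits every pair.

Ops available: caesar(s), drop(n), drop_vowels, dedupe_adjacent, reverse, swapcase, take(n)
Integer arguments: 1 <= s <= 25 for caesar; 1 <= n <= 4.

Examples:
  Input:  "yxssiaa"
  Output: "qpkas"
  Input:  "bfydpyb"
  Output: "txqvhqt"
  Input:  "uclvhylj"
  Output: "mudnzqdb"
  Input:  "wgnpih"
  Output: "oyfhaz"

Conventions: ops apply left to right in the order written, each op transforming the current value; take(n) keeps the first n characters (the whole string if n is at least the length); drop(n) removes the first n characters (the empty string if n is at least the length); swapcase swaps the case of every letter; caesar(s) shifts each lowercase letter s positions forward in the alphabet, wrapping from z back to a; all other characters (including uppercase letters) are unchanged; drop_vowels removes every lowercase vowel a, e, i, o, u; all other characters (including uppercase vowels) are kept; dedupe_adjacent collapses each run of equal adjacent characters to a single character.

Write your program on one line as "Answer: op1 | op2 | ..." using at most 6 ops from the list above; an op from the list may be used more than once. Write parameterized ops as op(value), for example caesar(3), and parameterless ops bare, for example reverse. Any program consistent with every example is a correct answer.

caesar(7) | reverse | caesar(11) | reverse | dedupe_adjacent

Check, running the answer program on each example:
  "yxssiaa" -> "fezzphh" -> "hhpzzef" -> "ssakkpq" -> "qpkkass" -> "qpkas"
  "bfydpyb" -> "imfkwfi" -> "ifwkfmi" -> "tqhvqxt" -> "txqvhqt" -> "txqvhqt"
  "uclvhylj" -> "bjscofsq" -> "qsfocsjb" -> "bdqzndum" -> "mudnzqdb" -> "mudnzqdb"
  "wgnpih" -> "dnuwpo" -> "opwund" -> "zahfyo" -> "oyfhaz" -> "oyfhaz"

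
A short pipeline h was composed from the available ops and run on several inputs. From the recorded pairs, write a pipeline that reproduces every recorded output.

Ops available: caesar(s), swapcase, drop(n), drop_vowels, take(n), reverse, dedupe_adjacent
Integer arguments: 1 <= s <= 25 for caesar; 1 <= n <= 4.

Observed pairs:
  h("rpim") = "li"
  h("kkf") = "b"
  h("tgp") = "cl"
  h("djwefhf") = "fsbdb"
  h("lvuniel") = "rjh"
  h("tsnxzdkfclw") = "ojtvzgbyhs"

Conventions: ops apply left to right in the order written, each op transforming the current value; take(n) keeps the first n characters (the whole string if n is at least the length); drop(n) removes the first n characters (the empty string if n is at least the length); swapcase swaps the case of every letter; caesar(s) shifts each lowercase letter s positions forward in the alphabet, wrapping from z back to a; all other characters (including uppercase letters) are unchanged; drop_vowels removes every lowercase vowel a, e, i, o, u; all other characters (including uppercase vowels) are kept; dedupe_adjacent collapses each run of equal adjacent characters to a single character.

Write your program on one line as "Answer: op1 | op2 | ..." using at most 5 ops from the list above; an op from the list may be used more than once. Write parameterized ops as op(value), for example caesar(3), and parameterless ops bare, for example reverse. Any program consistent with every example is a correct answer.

dedupe_adjacent | drop(1) | drop_vowels | caesar(22)

Check, running the answer program on each example:
  "rpim" -> "rpim" -> "pim" -> "pm" -> "li"
  "kkf" -> "kf" -> "f" -> "f" -> "b"
  "tgp" -> "tgp" -> "gp" -> "gp" -> "cl"
  "djwefhf" -> "djwefhf" -> "jwefhf" -> "jwfhf" -> "fsbdb"
  "lvuniel" -> "lvuniel" -> "vuniel" -> "vnl" -> "rjh"
  "tsnxzdkfclw" -> "tsnxzdkfclw" -> "snxzdkfclw" -> "snxzdkfclw" -> "ojtvzgbyhs"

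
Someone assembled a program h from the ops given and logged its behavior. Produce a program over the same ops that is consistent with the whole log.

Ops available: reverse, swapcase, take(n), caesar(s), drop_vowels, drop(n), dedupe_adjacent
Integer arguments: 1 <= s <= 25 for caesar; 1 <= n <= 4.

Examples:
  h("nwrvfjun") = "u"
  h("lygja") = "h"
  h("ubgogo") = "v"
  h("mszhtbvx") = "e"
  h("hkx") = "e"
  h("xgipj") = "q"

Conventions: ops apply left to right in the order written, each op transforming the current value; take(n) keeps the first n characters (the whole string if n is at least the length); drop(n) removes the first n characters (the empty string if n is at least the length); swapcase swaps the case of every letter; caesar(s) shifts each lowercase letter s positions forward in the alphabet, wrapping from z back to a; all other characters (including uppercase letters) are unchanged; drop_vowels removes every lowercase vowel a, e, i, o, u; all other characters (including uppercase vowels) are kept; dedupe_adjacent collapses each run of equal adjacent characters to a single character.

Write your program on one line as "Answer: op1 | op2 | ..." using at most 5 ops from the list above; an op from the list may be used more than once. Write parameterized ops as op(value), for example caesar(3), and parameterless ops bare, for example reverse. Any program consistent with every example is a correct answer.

swapcase | reverse | take(1) | swapcase | caesar(7)

Check, running the answer program on each example:
  "nwrvfjun" -> "NWRVFJUN" -> "NUJFVRWN" -> "N" -> "n" -> "u"
  "lygja" -> "LYGJA" -> "AJGYL" -> "A" -> "a" -> "h"
  "ubgogo" -> "UBGOGO" -> "OGOGBU" -> "O" -> "o" -> "v"
  "mszhtbvx" -> "MSZHTBVX" -> "XVBTHZSM" -> "X" -> "x" -> "e"
  "hkx" -> "HKX" -> "XKH" -> "X" -> "x" -> "e"
  "xgipj" -> "XGIPJ" -> "JPIGX" -> "J" -> "j" -> "q"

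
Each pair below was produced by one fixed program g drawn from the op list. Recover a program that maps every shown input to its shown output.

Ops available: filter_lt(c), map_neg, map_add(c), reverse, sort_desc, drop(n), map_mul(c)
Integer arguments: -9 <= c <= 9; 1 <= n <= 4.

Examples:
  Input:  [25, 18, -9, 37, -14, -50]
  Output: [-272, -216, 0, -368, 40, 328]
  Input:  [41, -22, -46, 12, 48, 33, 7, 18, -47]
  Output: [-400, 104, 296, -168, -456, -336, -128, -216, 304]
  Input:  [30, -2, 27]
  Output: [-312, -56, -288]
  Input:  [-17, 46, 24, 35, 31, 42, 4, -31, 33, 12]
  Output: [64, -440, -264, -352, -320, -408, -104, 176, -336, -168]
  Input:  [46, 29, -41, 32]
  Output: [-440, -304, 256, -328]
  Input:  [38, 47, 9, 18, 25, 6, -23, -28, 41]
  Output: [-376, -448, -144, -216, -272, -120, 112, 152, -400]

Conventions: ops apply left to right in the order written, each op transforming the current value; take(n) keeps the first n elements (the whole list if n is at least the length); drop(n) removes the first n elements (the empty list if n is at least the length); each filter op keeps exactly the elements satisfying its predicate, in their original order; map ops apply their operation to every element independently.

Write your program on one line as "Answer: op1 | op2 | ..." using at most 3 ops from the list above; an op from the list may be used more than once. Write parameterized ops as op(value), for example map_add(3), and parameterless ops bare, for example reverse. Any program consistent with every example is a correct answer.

map_add(9) | map_mul(-2) | map_mul(4)

Check, running the answer program on each example:
  [25, 18, -9, 37, -14, -50] -> [34, 27, 0, 46, -5, -41] -> [-68, -54, 0, -92, 10, 82] -> [-272, -216, 0, -368, 40, 328]
  [41, -22, -46, 12, 48, 33, 7, 18, -47] -> [50, -13, -37, 21, 57, 42, 16, 27, -38] -> [-100, 26, 74, -42, -114, -84, -32, -54, 76] -> [-400, 104, 296, -168, -456, -336, -128, -216, 304]
  [30, -2, 27] -> [39, 7, 36] -> [-78, -14, -72] -> [-312, -56, -288]
  [-17, 46, 24, 35, 31, 42, 4, -31, 33, 12] -> [-8, 55, 33, 44, 40, 51, 13, -22, 42, 21] -> [16, -110, -66, -88, -80, -102, -26, 44, -84, -42] -> [64, -440, -264, -352, -320, -408, -104, 176, -336, -168]
  [46, 29, -41, 32] -> [55, 38, -32, 41] -> [-110, -76, 64, -82] -> [-440, -304, 256, -328]
  [38, 47, 9, 18, 25, 6, -23, -28, 41] -> [47, 56, 18, 27, 34, 15, -14, -19, 50] -> [-94, -112, -36, -54, -68, -30, 28, 38, -100] -> [-376, -448, -144, -216, -272, -120, 112, 152, -400]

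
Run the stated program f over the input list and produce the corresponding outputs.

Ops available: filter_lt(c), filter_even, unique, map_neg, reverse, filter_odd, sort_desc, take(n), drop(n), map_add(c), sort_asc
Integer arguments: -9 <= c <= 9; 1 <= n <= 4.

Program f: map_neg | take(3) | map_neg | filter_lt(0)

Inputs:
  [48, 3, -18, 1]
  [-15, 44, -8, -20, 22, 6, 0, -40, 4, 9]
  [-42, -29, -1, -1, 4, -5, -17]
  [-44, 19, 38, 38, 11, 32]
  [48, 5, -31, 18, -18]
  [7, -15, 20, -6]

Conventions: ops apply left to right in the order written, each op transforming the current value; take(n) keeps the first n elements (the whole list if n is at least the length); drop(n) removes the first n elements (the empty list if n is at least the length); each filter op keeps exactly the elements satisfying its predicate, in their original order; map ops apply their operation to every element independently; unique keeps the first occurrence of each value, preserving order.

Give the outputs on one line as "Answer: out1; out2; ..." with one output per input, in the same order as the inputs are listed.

Execution, op by op:
  [48, 3, -18, 1] -> [-48, -3, 18, -1] -> [-48, -3, 18] -> [48, 3, -18] -> [-18]
  [-15, 44, -8, -20, 22, 6, 0, -40, 4, 9] -> [15, -44, 8, 20, -22, -6, 0, 40, -4, -9] -> [15, -44, 8] -> [-15, 44, -8] -> [-15, -8]
  [-42, -29, -1, -1, 4, -5, -17] -> [42, 29, 1, 1, -4, 5, 17] -> [42, 29, 1] -> [-42, -29, -1] -> [-42, -29, -1]
  [-44, 19, 38, 38, 11, 32] -> [44, -19, -38, -38, -11, -32] -> [44, -19, -38] -> [-44, 19, 38] -> [-44]
  [48, 5, -31, 18, -18] -> [-48, -5, 31, -18, 18] -> [-48, -5, 31] -> [48, 5, -31] -> [-31]
  [7, -15, 20, -6] -> [-7, 15, -20, 6] -> [-7, 15, -20] -> [7, -15, 20] -> [-15]

[-18]; [-15, -8]; [-42, -29, -1]; [-44]; [-31]; [-15]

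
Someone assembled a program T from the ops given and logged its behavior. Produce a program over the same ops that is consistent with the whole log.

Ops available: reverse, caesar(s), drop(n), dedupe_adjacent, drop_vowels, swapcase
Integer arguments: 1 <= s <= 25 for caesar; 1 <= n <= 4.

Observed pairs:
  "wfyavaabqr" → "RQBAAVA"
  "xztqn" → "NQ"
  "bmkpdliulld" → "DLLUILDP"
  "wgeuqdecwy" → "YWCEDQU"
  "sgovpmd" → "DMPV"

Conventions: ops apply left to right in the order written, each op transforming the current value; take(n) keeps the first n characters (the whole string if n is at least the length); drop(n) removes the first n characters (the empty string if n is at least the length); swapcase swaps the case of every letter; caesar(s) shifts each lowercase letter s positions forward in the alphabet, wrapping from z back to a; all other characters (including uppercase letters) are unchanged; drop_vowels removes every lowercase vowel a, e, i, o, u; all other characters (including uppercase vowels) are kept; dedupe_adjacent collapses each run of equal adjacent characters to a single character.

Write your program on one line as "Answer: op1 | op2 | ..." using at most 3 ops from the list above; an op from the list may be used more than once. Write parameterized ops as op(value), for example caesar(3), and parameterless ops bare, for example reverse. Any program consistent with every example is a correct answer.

drop(3) | reverse | swapcase

Check, running the answer program on each example:
  "wfyavaabqr" -> "avaabqr" -> "rqbaava" -> "RQBAAVA"
  "xztqn" -> "qn" -> "nq" -> "NQ"
  "bmkpdliulld" -> "pdliulld" -> "dlluildp" -> "DLLUILDP"
  "wgeuqdecwy" -> "uqdecwy" -> "ywcedqu" -> "YWCEDQU"
  "sgovpmd" -> "vpmd" -> "dmpv" -> "DMPV"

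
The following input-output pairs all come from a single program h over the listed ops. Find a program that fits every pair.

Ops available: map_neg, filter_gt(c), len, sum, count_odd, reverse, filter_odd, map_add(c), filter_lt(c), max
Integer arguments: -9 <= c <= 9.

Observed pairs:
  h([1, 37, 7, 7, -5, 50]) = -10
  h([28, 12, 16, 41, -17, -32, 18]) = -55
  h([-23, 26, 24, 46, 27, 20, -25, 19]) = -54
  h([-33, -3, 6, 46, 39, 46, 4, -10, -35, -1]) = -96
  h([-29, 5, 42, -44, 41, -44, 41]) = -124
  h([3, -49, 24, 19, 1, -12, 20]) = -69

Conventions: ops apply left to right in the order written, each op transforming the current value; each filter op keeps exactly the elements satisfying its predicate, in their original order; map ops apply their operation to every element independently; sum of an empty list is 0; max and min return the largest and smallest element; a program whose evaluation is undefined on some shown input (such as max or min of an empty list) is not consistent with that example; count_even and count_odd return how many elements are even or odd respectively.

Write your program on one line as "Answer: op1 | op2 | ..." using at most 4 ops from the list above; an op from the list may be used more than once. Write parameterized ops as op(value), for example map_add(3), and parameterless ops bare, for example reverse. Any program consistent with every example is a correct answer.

filter_lt(6) | map_add(-3) | reverse | sum

Check, running the answer program on each example:
  [1, 37, 7, 7, -5, 50] -> [1, -5] -> [-2, -8] -> [-8, -2] -> -10
  [28, 12, 16, 41, -17, -32, 18] -> [-17, -32] -> [-20, -35] -> [-35, -20] -> -55
  [-23, 26, 24, 46, 27, 20, -25, 19] -> [-23, -25] -> [-26, -28] -> [-28, -26] -> -54
  [-33, -3, 6, 46, 39, 46, 4, -10, -35, -1] -> [-33, -3, 4, -10, -35, -1] -> [-36, -6, 1, -13, -38, -4] -> [-4, -38, -13, 1, -6, -36] -> -96
  [-29, 5, 42, -44, 41, -44, 41] -> [-29, 5, -44, -44] -> [-32, 2, -47, -47] -> [-47, -47, 2, -32] -> -124
  [3, -49, 24, 19, 1, -12, 20] -> [3, -49, 1, -12] -> [0, -52, -2, -15] -> [-15, -2, -52, 0] -> -69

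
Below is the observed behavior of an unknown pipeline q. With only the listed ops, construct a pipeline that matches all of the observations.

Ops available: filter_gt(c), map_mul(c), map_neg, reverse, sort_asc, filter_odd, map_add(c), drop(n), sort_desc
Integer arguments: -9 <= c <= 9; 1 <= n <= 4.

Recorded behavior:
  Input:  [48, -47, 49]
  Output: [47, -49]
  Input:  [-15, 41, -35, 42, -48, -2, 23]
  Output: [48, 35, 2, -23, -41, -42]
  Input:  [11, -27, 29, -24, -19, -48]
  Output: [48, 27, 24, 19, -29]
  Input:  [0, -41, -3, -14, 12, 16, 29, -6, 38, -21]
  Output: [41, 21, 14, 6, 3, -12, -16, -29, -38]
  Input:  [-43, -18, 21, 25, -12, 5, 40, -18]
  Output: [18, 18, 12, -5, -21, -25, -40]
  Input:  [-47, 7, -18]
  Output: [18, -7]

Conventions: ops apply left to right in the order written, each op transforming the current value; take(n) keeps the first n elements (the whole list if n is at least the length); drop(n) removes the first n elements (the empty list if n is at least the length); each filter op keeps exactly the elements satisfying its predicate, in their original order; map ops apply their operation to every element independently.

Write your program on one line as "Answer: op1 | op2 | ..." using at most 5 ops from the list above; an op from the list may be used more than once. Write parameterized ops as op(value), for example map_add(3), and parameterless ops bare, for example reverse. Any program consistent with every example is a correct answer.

map_neg | drop(1) | sort_asc | sort_desc

Check, running the answer program on each example:
  [48, -47, 49] -> [-48, 47, -49] -> [47, -49] -> [-49, 47] -> [47, -49]
  [-15, 41, -35, 42, -48, -2, 23] -> [15, -41, 35, -42, 48, 2, -23] -> [-41, 35, -42, 48, 2, -23] -> [-42, -41, -23, 2, 35, 48] -> [48, 35, 2, -23, -41, -42]
  [11, -27, 29, -24, -19, -48] -> [-11, 27, -29, 24, 19, 48] -> [27, -29, 24, 19, 48] -> [-29, 19, 24, 27, 48] -> [48, 27, 24, 19, -29]
  [0, -41, -3, -14, 12, 16, 29, -6, 38, -21] -> [0, 41, 3, 14, -12, -16, -29, 6, -38, 21] -> [41, 3, 14, -12, -16, -29, 6, -38, 21] -> [-38, -29, -16, -12, 3, 6, 14, 21, 41] -> [41, 21, 14, 6, 3, -12, -16, -29, -38]
  [-43, -18, 21, 25, -12, 5, 40, -18] -> [43, 18, -21, -25, 12, -5, -40, 18] -> [18, -21, -25, 12, -5, -40, 18] -> [-40, -25, -21, -5, 12, 18, 18] -> [18, 18, 12, -5, -21, -25, -40]
  [-47, 7, -18] -> [47, -7, 18] -> [-7, 18] -> [-7, 18] -> [18, -7]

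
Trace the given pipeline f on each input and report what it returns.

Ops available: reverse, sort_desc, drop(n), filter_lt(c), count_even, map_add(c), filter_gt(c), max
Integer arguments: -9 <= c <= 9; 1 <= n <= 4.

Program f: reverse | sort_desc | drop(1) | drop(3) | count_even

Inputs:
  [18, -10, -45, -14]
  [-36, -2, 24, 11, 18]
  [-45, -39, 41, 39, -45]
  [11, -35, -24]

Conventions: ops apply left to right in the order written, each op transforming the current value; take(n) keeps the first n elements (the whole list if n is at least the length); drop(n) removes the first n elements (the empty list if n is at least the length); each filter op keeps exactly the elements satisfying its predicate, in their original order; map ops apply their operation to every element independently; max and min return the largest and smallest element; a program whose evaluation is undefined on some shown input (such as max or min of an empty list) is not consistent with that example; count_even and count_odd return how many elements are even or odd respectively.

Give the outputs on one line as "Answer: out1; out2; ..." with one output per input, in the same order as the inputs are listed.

Execution, op by op:
  [18, -10, -45, -14] -> [-14, -45, -10, 18] -> [18, -10, -14, -45] -> [-10, -14, -45] -> [] -> 0
  [-36, -2, 24, 11, 18] -> [18, 11, 24, -2, -36] -> [24, 18, 11, -2, -36] -> [18, 11, -2, -36] -> [-36] -> 1
  [-45, -39, 41, 39, -45] -> [-45, 39, 41, -39, -45] -> [41, 39, -39, -45, -45] -> [39, -39, -45, -45] -> [-45] -> 0
  [11, -35, -24] -> [-24, -35, 11] -> [11, -24, -35] -> [-24, -35] -> [] -> 0

0; 1; 0; 0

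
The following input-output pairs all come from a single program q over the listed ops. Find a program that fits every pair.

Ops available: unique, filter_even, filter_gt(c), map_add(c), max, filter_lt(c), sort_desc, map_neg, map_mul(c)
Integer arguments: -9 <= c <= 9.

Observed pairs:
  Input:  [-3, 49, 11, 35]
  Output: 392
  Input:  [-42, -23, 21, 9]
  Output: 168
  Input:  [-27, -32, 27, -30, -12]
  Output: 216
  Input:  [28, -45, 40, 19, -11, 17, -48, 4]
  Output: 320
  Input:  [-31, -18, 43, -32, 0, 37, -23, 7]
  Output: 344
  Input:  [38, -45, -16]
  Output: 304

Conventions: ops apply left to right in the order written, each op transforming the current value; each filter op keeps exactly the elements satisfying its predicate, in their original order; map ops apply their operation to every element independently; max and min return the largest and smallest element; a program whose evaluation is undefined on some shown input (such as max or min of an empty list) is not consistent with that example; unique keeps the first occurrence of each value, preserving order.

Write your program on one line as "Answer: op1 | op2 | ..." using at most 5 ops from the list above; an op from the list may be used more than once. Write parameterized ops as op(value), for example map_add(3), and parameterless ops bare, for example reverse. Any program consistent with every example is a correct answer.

sort_desc | filter_gt(-6) | map_mul(8) | max

Check, running the answer program on each example:
  [-3, 49, 11, 35] -> [49, 35, 11, -3] -> [49, 35, 11, -3] -> [392, 280, 88, -24] -> 392
  [-42, -23, 21, 9] -> [21, 9, -23, -42] -> [21, 9] -> [168, 72] -> 168
  [-27, -32, 27, -30, -12] -> [27, -12, -27, -30, -32] -> [27] -> [216] -> 216
  [28, -45, 40, 19, -11, 17, -48, 4] -> [40, 28, 19, 17, 4, -11, -45, -48] -> [40, 28, 19, 17, 4] -> [320, 224, 152, 136, 32] -> 320
  [-31, -18, 43, -32, 0, 37, -23, 7] -> [43, 37, 7, 0, -18, -23, -31, -32] -> [43, 37, 7, 0] -> [344, 296, 56, 0] -> 344
  [38, -45, -16] -> [38, -16, -45] -> [38] -> [304] -> 304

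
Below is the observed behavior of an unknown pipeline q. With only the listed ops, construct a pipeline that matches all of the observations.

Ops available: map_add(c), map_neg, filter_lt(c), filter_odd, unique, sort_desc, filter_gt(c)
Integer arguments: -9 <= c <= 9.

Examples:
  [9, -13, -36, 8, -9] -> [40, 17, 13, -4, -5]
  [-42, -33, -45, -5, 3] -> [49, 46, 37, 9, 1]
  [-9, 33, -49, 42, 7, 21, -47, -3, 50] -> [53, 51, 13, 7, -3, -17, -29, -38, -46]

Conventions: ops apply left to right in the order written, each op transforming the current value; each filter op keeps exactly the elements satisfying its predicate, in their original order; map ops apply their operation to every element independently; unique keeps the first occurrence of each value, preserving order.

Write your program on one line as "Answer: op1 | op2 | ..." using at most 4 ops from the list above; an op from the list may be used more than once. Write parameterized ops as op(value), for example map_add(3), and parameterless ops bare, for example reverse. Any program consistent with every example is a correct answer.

sort_desc | map_add(-4) | map_neg | sort_desc

Check, running the answer program on each example:
  [9, -13, -36, 8, -9] -> [9, 8, -9, -13, -36] -> [5, 4, -13, -17, -40] -> [-5, -4, 13, 17, 40] -> [40, 17, 13, -4, -5]
  [-42, -33, -45, -5, 3] -> [3, -5, -33, -42, -45] -> [-1, -9, -37, -46, -49] -> [1, 9, 37, 46, 49] -> [49, 46, 37, 9, 1]
  [-9, 33, -49, 42, 7, 21, -47, -3, 50] -> [50, 42, 33, 21, 7, -3, -9, -47, -49] -> [46, 38, 29, 17, 3, -7, -13, -51, -53] -> [-46, -38, -29, -17, -3, 7, 13, 51, 53] -> [53, 51, 13, 7, -3, -17, -29, -38, -46]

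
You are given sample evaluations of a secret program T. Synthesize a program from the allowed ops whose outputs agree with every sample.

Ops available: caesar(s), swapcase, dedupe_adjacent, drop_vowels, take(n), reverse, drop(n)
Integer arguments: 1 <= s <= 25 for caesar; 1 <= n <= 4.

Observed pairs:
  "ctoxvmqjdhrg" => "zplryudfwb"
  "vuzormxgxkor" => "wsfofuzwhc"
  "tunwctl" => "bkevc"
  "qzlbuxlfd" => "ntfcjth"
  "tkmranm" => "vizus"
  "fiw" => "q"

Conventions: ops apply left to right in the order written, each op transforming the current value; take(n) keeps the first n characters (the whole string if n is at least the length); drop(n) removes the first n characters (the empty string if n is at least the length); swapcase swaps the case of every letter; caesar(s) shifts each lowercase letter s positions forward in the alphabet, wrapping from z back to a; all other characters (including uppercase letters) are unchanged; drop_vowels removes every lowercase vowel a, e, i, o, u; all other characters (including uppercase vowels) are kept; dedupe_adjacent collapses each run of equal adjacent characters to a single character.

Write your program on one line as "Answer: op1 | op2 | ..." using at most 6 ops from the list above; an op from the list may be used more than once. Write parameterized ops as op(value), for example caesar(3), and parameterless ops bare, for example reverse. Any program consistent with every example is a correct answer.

drop(1) | reverse | caesar(8) | swapcase | drop(1) | swapcase

Check, running the answer program on each example:
  "ctoxvmqjdhrg" -> "toxvmqjdhrg" -> "grhdjqmvxot" -> "ozplryudfwb" -> "OZPLRYUDFWB" -> "ZPLRYUDFWB" -> "zplryudfwb"
  "vuzormxgxkor" -> "uzormxgxkor" -> "rokxgxmrozu" -> "zwsfofuzwhc" -> "ZWSFOFUZWHC" -> "WSFOFUZWHC" -> "wsfofuzwhc"
  "tunwctl" -> "unwctl" -> "ltcwnu" -> "tbkevc" -> "TBKEVC" -> "BKEVC" -> "bkevc"
  "qzlbuxlfd" -> "zlbuxlfd" -> "dflxublz" -> "lntfcjth" -> "LNTFCJTH" -> "NTFCJTH" -> "ntfcjth"
  "tkmranm" -> "kmranm" -> "mnarmk" -> "uvizus" -> "UVIZUS" -> "VIZUS" -> "vizus"
  "fiw" -> "iw" -> "wi" -> "eq" -> "EQ" -> "Q" -> "q"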